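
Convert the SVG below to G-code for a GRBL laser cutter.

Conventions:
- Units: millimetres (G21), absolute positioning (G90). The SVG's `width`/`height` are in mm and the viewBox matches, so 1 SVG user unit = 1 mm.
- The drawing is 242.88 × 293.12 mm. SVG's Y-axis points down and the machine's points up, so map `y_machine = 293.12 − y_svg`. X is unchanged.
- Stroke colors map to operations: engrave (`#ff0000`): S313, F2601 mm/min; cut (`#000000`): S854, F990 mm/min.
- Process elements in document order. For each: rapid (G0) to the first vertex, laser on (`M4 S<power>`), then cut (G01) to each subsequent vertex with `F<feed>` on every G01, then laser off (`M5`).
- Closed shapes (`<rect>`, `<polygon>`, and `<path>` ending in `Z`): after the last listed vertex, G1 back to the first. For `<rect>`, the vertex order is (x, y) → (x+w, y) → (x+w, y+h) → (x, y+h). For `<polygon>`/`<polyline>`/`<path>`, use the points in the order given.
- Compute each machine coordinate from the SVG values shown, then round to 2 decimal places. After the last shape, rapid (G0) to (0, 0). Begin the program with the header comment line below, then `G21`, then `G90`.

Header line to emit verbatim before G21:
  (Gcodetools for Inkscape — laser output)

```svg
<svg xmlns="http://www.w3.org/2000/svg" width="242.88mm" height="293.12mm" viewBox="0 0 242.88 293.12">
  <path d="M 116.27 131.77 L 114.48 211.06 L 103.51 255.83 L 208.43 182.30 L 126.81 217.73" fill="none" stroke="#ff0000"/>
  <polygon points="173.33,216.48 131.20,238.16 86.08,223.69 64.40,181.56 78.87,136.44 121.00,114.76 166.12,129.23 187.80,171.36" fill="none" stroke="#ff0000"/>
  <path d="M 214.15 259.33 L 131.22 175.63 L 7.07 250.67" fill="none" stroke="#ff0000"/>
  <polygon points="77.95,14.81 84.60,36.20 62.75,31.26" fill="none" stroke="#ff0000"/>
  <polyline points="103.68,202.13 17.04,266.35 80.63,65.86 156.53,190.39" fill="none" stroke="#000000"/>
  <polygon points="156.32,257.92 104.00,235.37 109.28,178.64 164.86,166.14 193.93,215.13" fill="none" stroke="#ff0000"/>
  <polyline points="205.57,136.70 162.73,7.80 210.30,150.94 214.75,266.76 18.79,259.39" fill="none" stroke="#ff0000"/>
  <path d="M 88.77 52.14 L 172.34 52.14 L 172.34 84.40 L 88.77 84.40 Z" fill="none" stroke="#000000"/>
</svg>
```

Since the viewBox matches the mm dimensions, user units are millimetres directly. The only transform is the Y-flip y_m = 293.12 − y_svg.

Shape 1 is a open polyline drawn with `<path>`. Its stroke #ff0000 means engrave at S313, F2601. After flipping Y the toolpath is (116.27,161.35) → (114.48,82.06) → (103.51,37.29) → (208.43,110.82) → (126.81,75.39).

Shape 2 is a regular polygon drawn with `<polygon>`. Its stroke #ff0000 means engrave at S313, F2601. After flipping Y the toolpath is (173.33,76.64) → (131.20,54.96) → (86.08,69.43) → (64.40,111.56) → (78.87,156.68) → (121.00,178.36) → (166.12,163.89) → (187.80,121.76) → (173.33,76.64), returning to the start.

Shape 3 is a open polyline drawn with `<path>`. Its stroke #ff0000 means engrave at S313, F2601. After flipping Y the toolpath is (214.15,33.79) → (131.22,117.49) → (7.07,42.45).

Shape 4 is a regular polygon drawn with `<polygon>`. Its stroke #ff0000 means engrave at S313, F2601. After flipping Y the toolpath is (77.95,278.31) → (84.60,256.92) → (62.75,261.86) → (77.95,278.31), returning to the start.

Shape 5 is a open polyline drawn with `<polyline>`. Its stroke #000000 means cut at S854, F990. After flipping Y the toolpath is (103.68,90.99) → (17.04,26.77) → (80.63,227.26) → (156.53,102.73).

Shape 6 is a regular polygon drawn with `<polygon>`. Its stroke #ff0000 means engrave at S313, F2601. After flipping Y the toolpath is (156.32,35.20) → (104.00,57.75) → (109.28,114.48) → (164.86,126.98) → (193.93,77.99) → (156.32,35.20), returning to the start.

Shape 7 is a open polyline drawn with `<polyline>`. Its stroke #ff0000 means engrave at S313, F2601. After flipping Y the toolpath is (205.57,156.42) → (162.73,285.32) → (210.30,142.18) → (214.75,26.36) → (18.79,33.73).

Shape 8 is a rectangle drawn with `<path>`. Its stroke #000000 means cut at S854, F990. After flipping Y the toolpath is (88.77,240.98) → (172.34,240.98) → (172.34,208.72) → (88.77,208.72) → (88.77,240.98), returning to the start.

(Gcodetools for Inkscape — laser output)
G21
G90
G0 X116.27 Y161.35
M4 S313
G01 X114.48 Y82.06 F2601
G01 X103.51 Y37.29 F2601
G01 X208.43 Y110.82 F2601
G01 X126.81 Y75.39 F2601
M5
G0 X173.33 Y76.64
M4 S313
G01 X131.20 Y54.96 F2601
G01 X86.08 Y69.43 F2601
G01 X64.40 Y111.56 F2601
G01 X78.87 Y156.68 F2601
G01 X121.00 Y178.36 F2601
G01 X166.12 Y163.89 F2601
G01 X187.80 Y121.76 F2601
G01 X173.33 Y76.64 F2601
M5
G0 X214.15 Y33.79
M4 S313
G01 X131.22 Y117.49 F2601
G01 X7.07 Y42.45 F2601
M5
G0 X77.95 Y278.31
M4 S313
G01 X84.60 Y256.92 F2601
G01 X62.75 Y261.86 F2601
G01 X77.95 Y278.31 F2601
M5
G0 X103.68 Y90.99
M4 S854
G01 X17.04 Y26.77 F990
G01 X80.63 Y227.26 F990
G01 X156.53 Y102.73 F990
M5
G0 X156.32 Y35.20
M4 S313
G01 X104.00 Y57.75 F2601
G01 X109.28 Y114.48 F2601
G01 X164.86 Y126.98 F2601
G01 X193.93 Y77.99 F2601
G01 X156.32 Y35.20 F2601
M5
G0 X205.57 Y156.42
M4 S313
G01 X162.73 Y285.32 F2601
G01 X210.30 Y142.18 F2601
G01 X214.75 Y26.36 F2601
G01 X18.79 Y33.73 F2601
M5
G0 X88.77 Y240.98
M4 S854
G01 X172.34 Y240.98 F990
G01 X172.34 Y208.72 F990
G01 X88.77 Y208.72 F990
G01 X88.77 Y240.98 F990
M5
G0 X0.00 Y0.00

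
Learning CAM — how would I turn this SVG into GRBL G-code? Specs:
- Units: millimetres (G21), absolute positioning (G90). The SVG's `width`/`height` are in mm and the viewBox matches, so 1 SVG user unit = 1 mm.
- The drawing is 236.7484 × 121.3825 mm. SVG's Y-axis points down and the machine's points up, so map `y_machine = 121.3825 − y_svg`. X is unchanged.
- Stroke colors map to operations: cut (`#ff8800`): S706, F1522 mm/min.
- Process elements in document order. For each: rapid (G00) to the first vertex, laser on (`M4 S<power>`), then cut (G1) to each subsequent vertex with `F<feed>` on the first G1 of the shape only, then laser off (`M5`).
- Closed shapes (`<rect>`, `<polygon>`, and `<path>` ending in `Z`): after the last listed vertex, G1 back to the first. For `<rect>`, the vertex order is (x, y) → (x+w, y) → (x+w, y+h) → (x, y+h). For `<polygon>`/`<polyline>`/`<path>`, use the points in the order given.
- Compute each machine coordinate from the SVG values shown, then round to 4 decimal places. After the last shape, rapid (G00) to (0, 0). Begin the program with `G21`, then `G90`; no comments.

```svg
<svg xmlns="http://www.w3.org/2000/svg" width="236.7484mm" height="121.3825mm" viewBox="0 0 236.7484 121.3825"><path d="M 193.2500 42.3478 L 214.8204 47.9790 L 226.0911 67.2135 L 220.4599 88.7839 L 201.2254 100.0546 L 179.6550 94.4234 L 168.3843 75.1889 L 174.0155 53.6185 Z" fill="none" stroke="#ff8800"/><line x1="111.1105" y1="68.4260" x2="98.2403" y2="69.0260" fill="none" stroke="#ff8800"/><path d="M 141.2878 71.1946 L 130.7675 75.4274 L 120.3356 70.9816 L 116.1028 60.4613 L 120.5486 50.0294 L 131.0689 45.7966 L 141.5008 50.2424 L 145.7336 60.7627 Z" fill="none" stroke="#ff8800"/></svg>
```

G21
G90
G00 X193.2500 Y79.0347
M4 S706
G1 X214.8204 Y73.4035 F1522
G1 X226.0911 Y54.1690
G1 X220.4599 Y32.5986
G1 X201.2254 Y21.3279
G1 X179.6550 Y26.9591
G1 X168.3843 Y46.1936
G1 X174.0155 Y67.7640
G1 X193.2500 Y79.0347
M5
G00 X111.1105 Y52.9565
M4 S706
G1 X98.2403 Y52.3565 F1522
M5
G00 X141.2878 Y50.1879
M4 S706
G1 X130.7675 Y45.9551 F1522
G1 X120.3356 Y50.4009
G1 X116.1028 Y60.9212
G1 X120.5486 Y71.3531
G1 X131.0689 Y75.5859
G1 X141.5008 Y71.1401
G1 X145.7336 Y60.6198
G1 X141.2878 Y50.1879
M5
G00 X0.0000 Y0.0000

Since the viewBox matches the mm dimensions, user units are millimetres directly. The only transform is the Y-flip y_m = 121.3825 − y_svg.

Shape 1 is a regular polygon drawn with `<path>`. Its stroke #ff8800 means cut at S706, F1522. After flipping Y the toolpath is (193.2500,79.0347) → (214.8204,73.4035) → (226.0911,54.1690) → (220.4599,32.5986) → (201.2254,21.3279) → (179.6550,26.9591) → (168.3843,46.1936) → (174.0155,67.7640) → (193.2500,79.0347), returning to the start.

Shape 2 is a line segment drawn with `<line>`. Its stroke #ff8800 means cut at S706, F1522. After flipping Y the toolpath is (111.1105,52.9565) → (98.2403,52.3565).

Shape 3 is a regular polygon drawn with `<path>`. Its stroke #ff8800 means cut at S706, F1522. After flipping Y the toolpath is (141.2878,50.1879) → (130.7675,45.9551) → (120.3356,50.4009) → (116.1028,60.9212) → (120.5486,71.3531) → (131.0689,75.5859) → (141.5008,71.1401) → (145.7336,60.6198) → (141.2878,50.1879), returning to the start.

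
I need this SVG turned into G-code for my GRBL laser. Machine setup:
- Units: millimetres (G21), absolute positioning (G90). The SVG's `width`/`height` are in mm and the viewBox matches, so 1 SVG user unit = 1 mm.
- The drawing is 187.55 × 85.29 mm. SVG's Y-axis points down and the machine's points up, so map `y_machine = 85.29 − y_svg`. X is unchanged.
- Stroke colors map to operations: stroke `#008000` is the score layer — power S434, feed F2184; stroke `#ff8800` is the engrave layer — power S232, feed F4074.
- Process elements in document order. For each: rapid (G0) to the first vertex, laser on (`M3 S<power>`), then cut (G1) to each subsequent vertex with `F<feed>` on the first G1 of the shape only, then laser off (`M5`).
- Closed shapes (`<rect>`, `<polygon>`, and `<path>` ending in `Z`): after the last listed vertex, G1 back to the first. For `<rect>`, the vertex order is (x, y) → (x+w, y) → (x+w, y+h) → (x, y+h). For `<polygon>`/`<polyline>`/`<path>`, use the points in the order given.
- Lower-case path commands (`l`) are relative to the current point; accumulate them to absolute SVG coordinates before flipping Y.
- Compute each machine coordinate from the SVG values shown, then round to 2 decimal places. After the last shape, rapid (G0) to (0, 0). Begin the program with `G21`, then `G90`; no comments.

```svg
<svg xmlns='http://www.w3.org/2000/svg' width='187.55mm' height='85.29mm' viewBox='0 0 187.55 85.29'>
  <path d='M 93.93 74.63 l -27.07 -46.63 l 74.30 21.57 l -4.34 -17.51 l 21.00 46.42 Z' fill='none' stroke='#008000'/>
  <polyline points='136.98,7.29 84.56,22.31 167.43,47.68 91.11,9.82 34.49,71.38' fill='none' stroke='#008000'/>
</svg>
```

G21
G90
G0 X93.93 Y10.66
M3 S434
G1 X66.86 Y57.29 F2184
G1 X141.16 Y35.72
G1 X136.82 Y53.23
G1 X157.82 Y6.81
G1 X93.93 Y10.66
M5
G0 X136.98 Y78.00
M3 S434
G1 X84.56 Y62.98 F2184
G1 X167.43 Y37.61
G1 X91.11 Y75.47
G1 X34.49 Y13.91
M5
G0 X0.00 Y0.00

viewBox `0 0 187.55 85.29` with mm width/height → 1 unit = 1 mm. Flip: y_m = 85.29 − y_svg.

**Shape 1** — `<path>` closed polygon, stroke `#008000` → score (S434, F2184). Machine vertices: (93.93,10.66) → (66.86,57.29) → (141.16,35.72) → (136.82,53.23) → (157.82,6.81) → (93.93,10.66). Closed: final G1 returns to the first vertex.

**Shape 2** — `<polyline>` open polyline, stroke `#008000` → score (S434, F2184). Machine vertices: (136.98,78.00) → (84.56,62.98) → (167.43,37.61) → (91.11,75.47) → (34.49,13.91). Open path.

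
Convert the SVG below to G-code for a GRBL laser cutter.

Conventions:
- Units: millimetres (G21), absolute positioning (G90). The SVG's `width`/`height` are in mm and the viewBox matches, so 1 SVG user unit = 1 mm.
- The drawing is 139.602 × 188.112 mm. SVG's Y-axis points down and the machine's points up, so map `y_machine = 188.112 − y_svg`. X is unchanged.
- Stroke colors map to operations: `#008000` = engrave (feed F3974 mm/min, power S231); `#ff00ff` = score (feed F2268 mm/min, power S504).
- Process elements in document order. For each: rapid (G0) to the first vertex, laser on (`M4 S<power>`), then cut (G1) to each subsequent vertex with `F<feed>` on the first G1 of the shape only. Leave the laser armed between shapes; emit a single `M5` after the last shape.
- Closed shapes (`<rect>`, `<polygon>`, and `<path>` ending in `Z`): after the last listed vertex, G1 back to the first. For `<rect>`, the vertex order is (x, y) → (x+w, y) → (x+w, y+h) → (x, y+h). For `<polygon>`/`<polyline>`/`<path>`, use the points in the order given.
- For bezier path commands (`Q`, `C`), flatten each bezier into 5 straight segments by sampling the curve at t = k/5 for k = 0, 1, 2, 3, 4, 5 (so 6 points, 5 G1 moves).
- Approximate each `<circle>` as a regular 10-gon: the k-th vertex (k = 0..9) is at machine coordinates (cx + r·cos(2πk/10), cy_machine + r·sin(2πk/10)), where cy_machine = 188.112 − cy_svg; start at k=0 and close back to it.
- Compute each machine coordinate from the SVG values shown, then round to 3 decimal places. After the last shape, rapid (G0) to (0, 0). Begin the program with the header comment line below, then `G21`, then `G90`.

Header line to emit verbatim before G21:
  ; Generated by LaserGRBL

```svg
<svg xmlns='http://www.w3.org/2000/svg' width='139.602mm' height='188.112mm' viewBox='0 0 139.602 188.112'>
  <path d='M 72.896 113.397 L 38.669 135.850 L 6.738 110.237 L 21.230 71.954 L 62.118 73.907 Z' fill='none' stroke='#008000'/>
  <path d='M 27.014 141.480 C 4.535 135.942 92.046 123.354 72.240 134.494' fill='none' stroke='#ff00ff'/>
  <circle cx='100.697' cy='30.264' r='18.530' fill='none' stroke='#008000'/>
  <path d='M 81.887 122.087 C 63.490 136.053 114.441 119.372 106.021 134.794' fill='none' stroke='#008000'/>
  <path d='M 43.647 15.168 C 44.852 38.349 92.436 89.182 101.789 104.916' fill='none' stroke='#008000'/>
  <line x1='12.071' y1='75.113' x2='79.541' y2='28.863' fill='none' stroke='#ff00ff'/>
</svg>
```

viewBox `0 0 139.602 188.112` with mm width/height → 1 unit = 1 mm. Flip: y_m = 188.112 − y_svg.

**Shape 1** — `<path>` regular polygon, stroke `#008000` → engrave (S231, F3974). Machine vertices: (72.896,74.715) → (38.669,52.262) → (6.738,77.875) → (21.230,116.158) → (62.118,114.205) → (72.896,74.715). Closed: final G1 returns to the first vertex.

**Shape 2** — `<path>` cubic bezier, stroke `#ff00ff` → score (S504, F2268). Control points (SVG): P0=(27.014,141.480), P1=(4.535,135.942), P2=(92.046,123.354), P3=(72.240,134.494); sampled at t=k/5. Machine vertices: (27.014,46.632) → (24.987,50.555) → (38.927,54.692) → (58.403,57.566) → (72.984,57.701) → (72.240,53.618). Open path.

**Shape 3** — `<circle>` circle, stroke `#008000` → engrave (S231, F3974). Machine vertices: (119.227,157.848) → (115.688,168.740) → (106.423,175.471) → (94.971,175.471) → (85.706,168.740) → (82.167,157.848) → (85.706,146.956) → (94.971,140.225) → (106.423,140.225) → (115.688,146.956) → (119.227,157.848). Closed: final G1 returns to the first vertex.

**Shape 4** — `<path>` cubic bezier, stroke `#008000` → engrave (S231, F3974). Control points (SVG): P0=(81.887,122.087), P1=(63.490,136.053), P2=(114.441,119.372), P3=(106.021,134.794); sampled at t=k/5. Machine vertices: (81.887,66.025) → (78.141,60.821) → (84.860,59.960) → (95.865,60.431) → (104.978,59.221) → (106.021,53.318). Open path.

**Shape 5** — `<path>` cubic bezier, stroke `#008000` → engrave (S231, F3974). Control points (SVG): P0=(43.647,15.168), P1=(44.852,38.349), P2=(92.436,89.182), P3=(101.789,104.916); sampled at t=k/5. Machine vertices: (43.647,172.944) → (49.259,156.219) → (61.940,135.870) → (77.630,114.908) → (92.266,96.346) → (101.789,83.196). Open path.

**Shape 6** — `<line>` line segment, stroke `#ff00ff` → score (S504, F2268). Machine vertices: (12.071,112.999) → (79.541,159.249). Open path.

; Generated by LaserGRBL
G21
G90
G0 X72.896 Y74.715
M4 S231
G1 X38.669 Y52.262 F3974
G1 X6.738 Y77.875
G1 X21.230 Y116.158
G1 X62.118 Y114.205
G1 X72.896 Y74.715
G0 X27.014 Y46.632
M4 S504
G1 X24.987 Y50.555 F2268
G1 X38.927 Y54.692
G1 X58.403 Y57.566
G1 X72.984 Y57.701
G1 X72.240 Y53.618
G0 X119.227 Y157.848
M4 S231
G1 X115.688 Y168.740 F3974
G1 X106.423 Y175.471
G1 X94.971 Y175.471
G1 X85.706 Y168.740
G1 X82.167 Y157.848
G1 X85.706 Y146.956
G1 X94.971 Y140.225
G1 X106.423 Y140.225
G1 X115.688 Y146.956
G1 X119.227 Y157.848
G0 X81.887 Y66.025
M4 S231
G1 X78.141 Y60.821 F3974
G1 X84.860 Y59.960
G1 X95.865 Y60.431
G1 X104.978 Y59.221
G1 X106.021 Y53.318
G0 X43.647 Y172.944
M4 S231
G1 X49.259 Y156.219 F3974
G1 X61.940 Y135.870
G1 X77.630 Y114.908
G1 X92.266 Y96.346
G1 X101.789 Y83.196
G0 X12.071 Y112.999
M4 S504
G1 X79.541 Y159.249 F2268
M5
G0 X0.000 Y0.000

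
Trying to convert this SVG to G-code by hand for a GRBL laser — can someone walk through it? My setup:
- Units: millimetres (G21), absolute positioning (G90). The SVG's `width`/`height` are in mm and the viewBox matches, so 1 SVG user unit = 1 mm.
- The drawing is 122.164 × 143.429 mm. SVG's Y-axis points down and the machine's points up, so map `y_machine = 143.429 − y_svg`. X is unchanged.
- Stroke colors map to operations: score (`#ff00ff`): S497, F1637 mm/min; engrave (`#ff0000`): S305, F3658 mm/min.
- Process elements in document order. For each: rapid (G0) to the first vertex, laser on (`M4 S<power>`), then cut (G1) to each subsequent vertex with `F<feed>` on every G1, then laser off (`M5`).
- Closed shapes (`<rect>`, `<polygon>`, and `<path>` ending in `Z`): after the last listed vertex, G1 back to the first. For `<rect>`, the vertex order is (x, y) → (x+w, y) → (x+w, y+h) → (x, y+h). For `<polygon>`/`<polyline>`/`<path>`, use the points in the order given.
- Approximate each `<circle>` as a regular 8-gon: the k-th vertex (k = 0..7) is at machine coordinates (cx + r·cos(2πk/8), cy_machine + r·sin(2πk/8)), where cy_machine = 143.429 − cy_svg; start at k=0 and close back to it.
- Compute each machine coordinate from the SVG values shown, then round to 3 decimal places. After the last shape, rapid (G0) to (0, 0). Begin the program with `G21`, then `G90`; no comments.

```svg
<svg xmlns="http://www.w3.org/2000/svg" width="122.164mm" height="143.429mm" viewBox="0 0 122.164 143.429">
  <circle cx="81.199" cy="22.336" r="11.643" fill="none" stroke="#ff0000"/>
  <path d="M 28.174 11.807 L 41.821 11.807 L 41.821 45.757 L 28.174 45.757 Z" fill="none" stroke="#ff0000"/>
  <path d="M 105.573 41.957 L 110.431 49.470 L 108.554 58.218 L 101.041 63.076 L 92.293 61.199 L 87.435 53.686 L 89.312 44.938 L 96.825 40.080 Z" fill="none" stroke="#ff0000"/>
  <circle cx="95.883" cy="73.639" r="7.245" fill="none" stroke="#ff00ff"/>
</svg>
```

G21
G90
G0 X92.842 Y121.093
M4 S305
G1 X89.432 Y129.326 F3658
G1 X81.199 Y132.736 F3658
G1 X72.966 Y129.326 F3658
G1 X69.556 Y121.093 F3658
G1 X72.966 Y112.860 F3658
G1 X81.199 Y109.450 F3658
G1 X89.432 Y112.860 F3658
G1 X92.842 Y121.093 F3658
M5
G0 X28.174 Y131.622
M4 S305
G1 X41.821 Y131.622 F3658
G1 X41.821 Y97.672 F3658
G1 X28.174 Y97.672 F3658
G1 X28.174 Y131.622 F3658
M5
G0 X105.573 Y101.472
M4 S305
G1 X110.431 Y93.959 F3658
G1 X108.554 Y85.211 F3658
G1 X101.041 Y80.353 F3658
G1 X92.293 Y82.230 F3658
G1 X87.435 Y89.743 F3658
G1 X89.312 Y98.491 F3658
G1 X96.825 Y103.349 F3658
G1 X105.573 Y101.472 F3658
M5
G0 X103.128 Y69.790
M4 S497
G1 X101.006 Y74.913 F1637
G1 X95.883 Y77.035 F1637
G1 X90.760 Y74.913 F1637
G1 X88.638 Y69.790 F1637
G1 X90.760 Y64.667 F1637
G1 X95.883 Y62.545 F1637
G1 X101.006 Y64.667 F1637
G1 X103.128 Y69.790 F1637
M5
G0 X0.000 Y0.000

1 u = 1 mm; y_m = 143.429 − y.

[1] `<circle>` circle, #ff0000→engrave S305 F3658: (92.842,121.093) → (89.432,129.326) → (81.199,132.736) → (72.966,129.326) → (69.556,121.093) → (72.966,112.860) → (81.199,109.450) → (89.432,112.860) → (92.842,121.093) (closed)

[2] `<path>` rectangle, #ff0000→engrave S305 F3658: (28.174,131.622) → (41.821,131.622) → (41.821,97.672) → (28.174,97.672) → (28.174,131.622) (closed)

[3] `<path>` regular polygon, #ff0000→engrave S305 F3658: (105.573,101.472) → (110.431,93.959) → (108.554,85.211) → (101.041,80.353) → (92.293,82.230) → (87.435,89.743) → (89.312,98.491) → (96.825,103.349) → (105.573,101.472) (closed)

[4] `<circle>` circle, #ff00ff→score S497 F1637: (103.128,69.790) → (101.006,74.913) → (95.883,77.035) → (90.760,74.913) → (88.638,69.790) → (90.760,64.667) → (95.883,62.545) → (101.006,64.667) → (103.128,69.790) (closed)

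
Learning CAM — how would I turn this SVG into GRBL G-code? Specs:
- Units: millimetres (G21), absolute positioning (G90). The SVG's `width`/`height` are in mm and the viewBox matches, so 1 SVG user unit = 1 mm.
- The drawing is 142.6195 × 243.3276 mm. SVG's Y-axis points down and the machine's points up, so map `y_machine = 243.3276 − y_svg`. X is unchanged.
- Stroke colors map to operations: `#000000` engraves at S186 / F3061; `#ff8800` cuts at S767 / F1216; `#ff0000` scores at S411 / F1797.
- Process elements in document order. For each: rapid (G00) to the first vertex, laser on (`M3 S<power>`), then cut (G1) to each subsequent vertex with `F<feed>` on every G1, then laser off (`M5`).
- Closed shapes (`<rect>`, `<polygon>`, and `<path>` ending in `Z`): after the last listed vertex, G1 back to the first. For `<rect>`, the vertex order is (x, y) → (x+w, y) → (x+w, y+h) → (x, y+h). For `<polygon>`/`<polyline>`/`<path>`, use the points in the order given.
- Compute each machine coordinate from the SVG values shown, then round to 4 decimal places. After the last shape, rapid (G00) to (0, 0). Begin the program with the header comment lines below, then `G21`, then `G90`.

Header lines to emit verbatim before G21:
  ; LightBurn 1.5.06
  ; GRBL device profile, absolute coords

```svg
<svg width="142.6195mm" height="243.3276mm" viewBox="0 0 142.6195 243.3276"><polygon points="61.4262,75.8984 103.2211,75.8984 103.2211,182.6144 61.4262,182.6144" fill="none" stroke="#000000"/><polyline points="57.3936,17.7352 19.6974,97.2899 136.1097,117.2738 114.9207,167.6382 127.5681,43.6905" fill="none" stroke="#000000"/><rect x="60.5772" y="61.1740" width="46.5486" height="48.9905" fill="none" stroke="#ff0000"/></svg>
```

; LightBurn 1.5.06
; GRBL device profile, absolute coords
G21
G90
G00 X61.4262 Y167.4292
M3 S186
G1 X103.2211 Y167.4292 F3061
G1 X103.2211 Y60.7132 F3061
G1 X61.4262 Y60.7132 F3061
G1 X61.4262 Y167.4292 F3061
M5
G00 X57.3936 Y225.5924
M3 S186
G1 X19.6974 Y146.0377 F3061
G1 X136.1097 Y126.0538 F3061
G1 X114.9207 Y75.6894 F3061
G1 X127.5681 Y199.6371 F3061
M5
G00 X60.5772 Y182.1536
M3 S411
G1 X107.1258 Y182.1536 F1797
G1 X107.1258 Y133.1631 F1797
G1 X60.5772 Y133.1631 F1797
G1 X60.5772 Y182.1536 F1797
M5
G00 X0.0000 Y0.0000

Since the viewBox matches the mm dimensions, user units are millimetres directly. The only transform is the Y-flip y_m = 243.3276 − y_svg.

Shape 1 is a rectangle drawn with `<polygon>`. Its stroke #000000 means engrave at S186, F3061. After flipping Y the toolpath is (61.4262,167.4292) → (103.2211,167.4292) → (103.2211,60.7132) → (61.4262,60.7132) → (61.4262,167.4292), returning to the start.

Shape 2 is a open polyline drawn with `<polyline>`. Its stroke #000000 means engrave at S186, F3061. After flipping Y the toolpath is (57.3936,225.5924) → (19.6974,146.0377) → (136.1097,126.0538) → (114.9207,75.6894) → (127.5681,199.6371).

Shape 3 is a rectangle drawn with `<rect>`. Its stroke #ff0000 means score at S411, F1797. After flipping Y the toolpath is (60.5772,182.1536) → (107.1258,182.1536) → (107.1258,133.1631) → (60.5772,133.1631) → (60.5772,182.1536), returning to the start.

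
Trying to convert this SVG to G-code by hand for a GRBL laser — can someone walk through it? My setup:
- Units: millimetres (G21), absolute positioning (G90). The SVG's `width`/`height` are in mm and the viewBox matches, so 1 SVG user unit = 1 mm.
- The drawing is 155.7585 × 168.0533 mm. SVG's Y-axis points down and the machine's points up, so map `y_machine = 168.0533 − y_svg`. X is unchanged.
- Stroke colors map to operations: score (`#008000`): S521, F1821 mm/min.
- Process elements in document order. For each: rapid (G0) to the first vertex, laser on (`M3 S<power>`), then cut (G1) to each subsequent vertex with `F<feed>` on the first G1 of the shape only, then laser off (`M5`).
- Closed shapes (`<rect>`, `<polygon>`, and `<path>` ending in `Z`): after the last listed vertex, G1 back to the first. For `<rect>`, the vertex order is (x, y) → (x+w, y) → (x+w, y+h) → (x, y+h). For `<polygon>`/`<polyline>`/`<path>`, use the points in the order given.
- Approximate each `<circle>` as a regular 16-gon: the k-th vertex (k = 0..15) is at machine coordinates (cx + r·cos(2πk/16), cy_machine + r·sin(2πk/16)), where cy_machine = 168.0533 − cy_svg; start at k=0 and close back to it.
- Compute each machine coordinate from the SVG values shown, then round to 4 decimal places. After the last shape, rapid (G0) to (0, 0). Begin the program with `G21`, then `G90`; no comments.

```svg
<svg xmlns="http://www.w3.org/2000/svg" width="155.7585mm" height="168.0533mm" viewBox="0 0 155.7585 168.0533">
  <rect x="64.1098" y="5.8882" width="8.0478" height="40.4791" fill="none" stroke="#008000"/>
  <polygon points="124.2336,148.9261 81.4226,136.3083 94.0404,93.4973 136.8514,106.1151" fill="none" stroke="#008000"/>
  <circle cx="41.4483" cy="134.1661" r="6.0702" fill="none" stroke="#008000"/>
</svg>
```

1 u = 1 mm; y_m = 168.0533 − y.

[1] `<rect>` rectangle, #008000→score S521 F1821: (64.1098,162.1651) → (72.1576,162.1651) → (72.1576,121.6860) → (64.1098,121.6860) → (64.1098,162.1651) (closed)

[2] `<polygon>` regular polygon, #008000→score S521 F1821: (124.2336,19.1272) → (81.4226,31.7450) → (94.0404,74.5560) → (136.8514,61.9382) → (124.2336,19.1272) (closed)

[3] `<circle>` circle, #008000→score S521 F1821: (47.5185,33.8872) → (47.0564,36.2102) → (45.7406,38.1795) → (43.7713,39.4953) → (41.4483,39.9574) → (39.1253,39.4953) → (37.1560,38.1795) → (35.8402,36.2102) → (35.3781,33.8872) → (35.8402,31.5642) → (37.1560,29.5949) → (39.1253,28.2791) → (41.4483,27.8170) → (43.7713,28.2791) → (45.7406,29.5949) → (47.0564,31.5642) → (47.5185,33.8872) (closed)

G21
G90
G0 X64.1098 Y162.1651
M3 S521
G1 X72.1576 Y162.1651 F1821
G1 X72.1576 Y121.6860
G1 X64.1098 Y121.6860
G1 X64.1098 Y162.1651
M5
G0 X124.2336 Y19.1272
M3 S521
G1 X81.4226 Y31.7450 F1821
G1 X94.0404 Y74.5560
G1 X136.8514 Y61.9382
G1 X124.2336 Y19.1272
M5
G0 X47.5185 Y33.8872
M3 S521
G1 X47.0564 Y36.2102 F1821
G1 X45.7406 Y38.1795
G1 X43.7713 Y39.4953
G1 X41.4483 Y39.9574
G1 X39.1253 Y39.4953
G1 X37.1560 Y38.1795
G1 X35.8402 Y36.2102
G1 X35.3781 Y33.8872
G1 X35.8402 Y31.5642
G1 X37.1560 Y29.5949
G1 X39.1253 Y28.2791
G1 X41.4483 Y27.8170
G1 X43.7713 Y28.2791
G1 X45.7406 Y29.5949
G1 X47.0564 Y31.5642
G1 X47.5185 Y33.8872
M5
G0 X0.0000 Y0.0000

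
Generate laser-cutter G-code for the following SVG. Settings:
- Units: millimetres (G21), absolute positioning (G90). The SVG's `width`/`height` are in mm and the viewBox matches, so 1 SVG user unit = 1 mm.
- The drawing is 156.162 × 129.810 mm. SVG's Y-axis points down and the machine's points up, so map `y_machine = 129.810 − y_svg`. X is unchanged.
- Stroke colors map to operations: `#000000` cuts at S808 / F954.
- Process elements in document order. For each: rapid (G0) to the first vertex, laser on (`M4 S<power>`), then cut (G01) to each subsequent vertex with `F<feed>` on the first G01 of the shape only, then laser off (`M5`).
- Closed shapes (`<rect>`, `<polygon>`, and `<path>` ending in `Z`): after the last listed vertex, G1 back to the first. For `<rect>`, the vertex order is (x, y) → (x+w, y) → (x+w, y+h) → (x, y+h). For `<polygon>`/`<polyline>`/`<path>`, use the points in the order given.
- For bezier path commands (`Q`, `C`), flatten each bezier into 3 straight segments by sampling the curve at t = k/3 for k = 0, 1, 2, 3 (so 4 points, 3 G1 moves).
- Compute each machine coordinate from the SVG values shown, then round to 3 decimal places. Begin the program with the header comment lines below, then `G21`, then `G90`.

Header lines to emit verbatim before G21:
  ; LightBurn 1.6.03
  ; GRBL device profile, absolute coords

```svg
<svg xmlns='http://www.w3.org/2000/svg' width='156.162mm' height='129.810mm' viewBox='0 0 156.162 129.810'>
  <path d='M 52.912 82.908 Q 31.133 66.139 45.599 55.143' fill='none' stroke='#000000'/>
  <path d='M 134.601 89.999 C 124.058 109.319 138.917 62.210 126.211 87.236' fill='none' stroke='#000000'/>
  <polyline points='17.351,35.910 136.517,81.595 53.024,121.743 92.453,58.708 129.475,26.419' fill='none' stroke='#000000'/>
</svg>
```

Since the viewBox matches the mm dimensions, user units are millimetres directly. The only transform is the Y-flip y_m = 129.810 − y_svg.

Shape 1 is a quadratic bezier drawn with `<path>`. Its stroke #000000 means cut at S808, F954. After flipping Y the toolpath is (52.912,46.902) → (42.420,57.440) → (39.982,66.695) → (45.599,74.667).

Shape 2 is a cubic bezier drawn with `<path>`. Its stroke #000000 means cut at S808, F954. After flipping Y the toolpath is (134.601,39.811) → (130.564,37.502) → (131.690,48.687) → (126.211,42.574).

Shape 3 is a open polyline drawn with `<polyline>`. Its stroke #000000 means cut at S808, F954. After flipping Y the toolpath is (17.351,93.900) → (136.517,48.215) → (53.024,8.067) → (92.453,71.102) → (129.475,103.391).

; LightBurn 1.6.03
; GRBL device profile, absolute coords
G21
G90
G0 X52.912 Y46.902
M4 S808
G01 X42.420 Y57.440 F954
G01 X39.982 Y66.695
G01 X45.599 Y74.667
M5
G0 X134.601 Y39.811
M4 S808
G01 X130.564 Y37.502 F954
G01 X131.690 Y48.687
G01 X126.211 Y42.574
M5
G0 X17.351 Y93.900
M4 S808
G01 X136.517 Y48.215 F954
G01 X53.024 Y8.067
G01 X92.453 Y71.102
G01 X129.475 Y103.391
M5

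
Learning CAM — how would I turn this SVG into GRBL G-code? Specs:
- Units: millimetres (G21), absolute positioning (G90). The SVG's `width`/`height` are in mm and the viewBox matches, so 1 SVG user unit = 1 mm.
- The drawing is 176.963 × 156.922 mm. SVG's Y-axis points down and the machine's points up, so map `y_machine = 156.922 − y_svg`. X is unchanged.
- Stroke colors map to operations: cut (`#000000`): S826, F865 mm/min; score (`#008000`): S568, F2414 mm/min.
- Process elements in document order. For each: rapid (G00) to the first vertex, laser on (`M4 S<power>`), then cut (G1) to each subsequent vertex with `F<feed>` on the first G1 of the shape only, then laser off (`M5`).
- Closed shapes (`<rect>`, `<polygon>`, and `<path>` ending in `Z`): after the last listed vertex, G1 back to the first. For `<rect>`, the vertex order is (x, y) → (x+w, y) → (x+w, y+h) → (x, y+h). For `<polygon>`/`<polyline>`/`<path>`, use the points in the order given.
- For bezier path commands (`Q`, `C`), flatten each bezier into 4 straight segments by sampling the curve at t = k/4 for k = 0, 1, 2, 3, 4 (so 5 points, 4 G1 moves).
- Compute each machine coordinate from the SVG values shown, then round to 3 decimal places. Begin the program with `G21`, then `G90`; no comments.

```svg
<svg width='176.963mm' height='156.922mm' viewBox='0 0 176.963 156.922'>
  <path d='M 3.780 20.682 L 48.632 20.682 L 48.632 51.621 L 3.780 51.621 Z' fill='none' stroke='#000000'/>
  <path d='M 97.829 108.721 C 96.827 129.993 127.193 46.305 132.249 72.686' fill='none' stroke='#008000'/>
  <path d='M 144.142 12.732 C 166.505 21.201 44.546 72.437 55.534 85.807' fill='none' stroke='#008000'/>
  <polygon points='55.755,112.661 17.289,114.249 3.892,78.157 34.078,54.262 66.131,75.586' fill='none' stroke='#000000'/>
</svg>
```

Since the viewBox matches the mm dimensions, user units are millimetres directly. The only transform is the Y-flip y_m = 156.922 − y_svg.

Shape 1 is a rectangle drawn with `<path>`. Its stroke #000000 means cut at S826, F865. After flipping Y the toolpath is (3.780,136.240) → (48.632,136.240) → (48.632,105.301) → (3.780,105.301) → (3.780,136.240), returning to the start.

Shape 2 is a cubic bezier drawn with `<path>`. Its stroke #008000 means score at S568, F2414. After flipping Y the toolpath is (97.829,48.201) → (102.073,48.567) → (112.767,68.134) → (124.597,86.744) → (132.249,84.236).

Shape 3 is a cubic bezier drawn with `<path>`. Its stroke #008000 means score at S568, F2414. After flipping Y the toolpath is (144.142,144.190) → (138.186,131.079) → (104.104,109.490) → (67.888,86.982) → (55.534,71.115).

Shape 4 is a regular polygon drawn with `<polygon>`. Its stroke #000000 means cut at S826, F865. After flipping Y the toolpath is (55.755,44.261) → (17.289,42.673) → (3.892,78.765) → (34.078,102.660) → (66.131,81.336) → (55.755,44.261), returning to the start.

G21
G90
G00 X3.780 Y136.240
M4 S826
G1 X48.632 Y136.240 F865
G1 X48.632 Y105.301
G1 X3.780 Y105.301
G1 X3.780 Y136.240
M5
G00 X97.829 Y48.201
M4 S568
G1 X102.073 Y48.567 F2414
G1 X112.767 Y68.134
G1 X124.597 Y86.744
G1 X132.249 Y84.236
M5
G00 X144.142 Y144.190
M4 S568
G1 X138.186 Y131.079 F2414
G1 X104.104 Y109.490
G1 X67.888 Y86.982
G1 X55.534 Y71.115
M5
G00 X55.755 Y44.261
M4 S826
G1 X17.289 Y42.673 F865
G1 X3.892 Y78.765
G1 X34.078 Y102.660
G1 X66.131 Y81.336
G1 X55.755 Y44.261
M5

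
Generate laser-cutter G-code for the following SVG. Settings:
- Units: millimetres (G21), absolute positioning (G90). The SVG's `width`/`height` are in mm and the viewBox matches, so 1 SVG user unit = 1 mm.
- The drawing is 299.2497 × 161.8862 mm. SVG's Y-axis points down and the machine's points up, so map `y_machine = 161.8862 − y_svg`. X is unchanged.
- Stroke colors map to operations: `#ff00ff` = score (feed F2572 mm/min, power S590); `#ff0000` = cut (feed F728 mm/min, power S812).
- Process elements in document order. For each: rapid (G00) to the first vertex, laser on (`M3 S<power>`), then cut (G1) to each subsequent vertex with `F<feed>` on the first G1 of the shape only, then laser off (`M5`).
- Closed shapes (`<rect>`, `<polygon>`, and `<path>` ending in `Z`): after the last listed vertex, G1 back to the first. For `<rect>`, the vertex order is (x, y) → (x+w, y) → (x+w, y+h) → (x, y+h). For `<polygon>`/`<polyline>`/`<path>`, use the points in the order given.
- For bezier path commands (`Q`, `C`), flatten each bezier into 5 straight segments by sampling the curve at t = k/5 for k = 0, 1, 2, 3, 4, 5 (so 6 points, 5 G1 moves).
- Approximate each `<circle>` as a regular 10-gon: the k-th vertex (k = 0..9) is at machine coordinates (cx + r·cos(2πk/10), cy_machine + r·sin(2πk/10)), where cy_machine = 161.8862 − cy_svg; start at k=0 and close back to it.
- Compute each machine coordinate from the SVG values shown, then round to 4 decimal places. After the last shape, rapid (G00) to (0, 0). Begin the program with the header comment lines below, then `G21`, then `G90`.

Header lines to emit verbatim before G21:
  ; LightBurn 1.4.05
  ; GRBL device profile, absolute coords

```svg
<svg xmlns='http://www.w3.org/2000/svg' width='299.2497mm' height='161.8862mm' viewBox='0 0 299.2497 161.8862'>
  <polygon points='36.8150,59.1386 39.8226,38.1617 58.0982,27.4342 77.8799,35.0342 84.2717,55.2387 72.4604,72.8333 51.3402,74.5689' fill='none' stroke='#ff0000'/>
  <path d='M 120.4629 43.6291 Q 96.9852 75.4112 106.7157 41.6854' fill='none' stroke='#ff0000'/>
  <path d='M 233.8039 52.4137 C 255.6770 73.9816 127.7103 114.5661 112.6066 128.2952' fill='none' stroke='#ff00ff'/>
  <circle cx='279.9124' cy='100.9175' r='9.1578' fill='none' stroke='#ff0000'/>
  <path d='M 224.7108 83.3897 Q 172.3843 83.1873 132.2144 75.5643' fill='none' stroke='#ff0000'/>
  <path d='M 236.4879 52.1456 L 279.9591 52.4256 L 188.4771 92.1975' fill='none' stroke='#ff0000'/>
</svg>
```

; LightBurn 1.4.05
; GRBL device profile, absolute coords
G21
G90
G00 X36.8150 Y102.7476
M3 S812
G1 X39.8226 Y123.7245 F728
G1 X58.0982 Y134.4520
G1 X77.8799 Y126.8520
G1 X84.2717 Y106.6475
G1 X72.4604 Y89.0529
G1 X51.3402 Y87.3173
G1 X36.8150 Y102.7476
M5
G00 X120.4629 Y118.2571
M3 S812
G1 X112.4001 Y108.1646 F728
G1 X106.9941 Y103.3127
G1 X104.2446 Y103.7014
G1 X104.1518 Y109.3308
G1 X106.7157 Y120.2008
M5
G00 X233.8039 Y109.4725
M3 S590
G1 X231.0486 Y94.6167 F2572
G1 X204.9415 Y77.3989
G1 X168.0923 Y60.0207
G1 X133.1108 Y44.6841
G1 X112.6066 Y33.5910
M5
G00 X289.0702 Y60.9687
M3 S812
G1 X287.3212 Y66.3515 F728
G1 X282.7423 Y69.6783
G1 X277.0825 Y69.6783
G1 X272.5036 Y66.3515
G1 X270.7546 Y60.9687
G1 X272.5036 Y55.5859
G1 X277.0825 Y52.2591
G1 X282.7423 Y52.2591
G1 X287.3212 Y55.5859
G1 X289.0702 Y60.9687
M5
G00 X224.7108 Y78.4965
M3 S812
G1 X204.2665 Y78.8743 F728
G1 X184.7947 Y79.8457
G1 X166.2954 Y81.4108
G1 X148.7686 Y83.5695
G1 X132.2144 Y86.3219
M5
G00 X236.4879 Y109.7406
M3 S812
G1 X279.9591 Y109.4606 F728
G1 X188.4771 Y69.6887
M5
G00 X0.0000 Y0.0000

1 u = 1 mm; y_m = 161.8862 − y.

[1] `<polygon>` regular polygon, #ff0000→cut S812 F728: (36.8150,102.7476) → (39.8226,123.7245) → (58.0982,134.4520) → (77.8799,126.8520) → (84.2717,106.6475) → (72.4604,89.0529) → (51.3402,87.3173) → (36.8150,102.7476) (closed)

[2] `<path>` quadratic bezier, #ff0000→cut S812 F728: (120.4629,118.2571) → (112.4001,108.1646) → (106.9941,103.3127) → (104.2446,103.7014) → (104.1518,109.3308) → (106.7157,120.2008)

[3] `<path>` cubic bezier, #ff00ff→score S590 F2572: (233.8039,109.4725) → (231.0486,94.6167) → (204.9415,77.3989) → (168.0923,60.0207) → (133.1108,44.6841) → (112.6066,33.5910)

[4] `<circle>` circle, #ff0000→cut S812 F728: (289.0702,60.9687) → (287.3212,66.3515) → (282.7423,69.6783) → (277.0825,69.6783) → (272.5036,66.3515) → (270.7546,60.9687) → (272.5036,55.5859) → (277.0825,52.2591) → (282.7423,52.2591) → (287.3212,55.5859) → (289.0702,60.9687) (closed)

[5] `<path>` quadratic bezier, #ff0000→cut S812 F728: (224.7108,78.4965) → (204.2665,78.8743) → (184.7947,79.8457) → (166.2954,81.4108) → (148.7686,83.5695) → (132.2144,86.3219)

[6] `<path>` open polyline, #ff0000→cut S812 F728: (236.4879,109.7406) → (279.9591,109.4606) → (188.4771,69.6887)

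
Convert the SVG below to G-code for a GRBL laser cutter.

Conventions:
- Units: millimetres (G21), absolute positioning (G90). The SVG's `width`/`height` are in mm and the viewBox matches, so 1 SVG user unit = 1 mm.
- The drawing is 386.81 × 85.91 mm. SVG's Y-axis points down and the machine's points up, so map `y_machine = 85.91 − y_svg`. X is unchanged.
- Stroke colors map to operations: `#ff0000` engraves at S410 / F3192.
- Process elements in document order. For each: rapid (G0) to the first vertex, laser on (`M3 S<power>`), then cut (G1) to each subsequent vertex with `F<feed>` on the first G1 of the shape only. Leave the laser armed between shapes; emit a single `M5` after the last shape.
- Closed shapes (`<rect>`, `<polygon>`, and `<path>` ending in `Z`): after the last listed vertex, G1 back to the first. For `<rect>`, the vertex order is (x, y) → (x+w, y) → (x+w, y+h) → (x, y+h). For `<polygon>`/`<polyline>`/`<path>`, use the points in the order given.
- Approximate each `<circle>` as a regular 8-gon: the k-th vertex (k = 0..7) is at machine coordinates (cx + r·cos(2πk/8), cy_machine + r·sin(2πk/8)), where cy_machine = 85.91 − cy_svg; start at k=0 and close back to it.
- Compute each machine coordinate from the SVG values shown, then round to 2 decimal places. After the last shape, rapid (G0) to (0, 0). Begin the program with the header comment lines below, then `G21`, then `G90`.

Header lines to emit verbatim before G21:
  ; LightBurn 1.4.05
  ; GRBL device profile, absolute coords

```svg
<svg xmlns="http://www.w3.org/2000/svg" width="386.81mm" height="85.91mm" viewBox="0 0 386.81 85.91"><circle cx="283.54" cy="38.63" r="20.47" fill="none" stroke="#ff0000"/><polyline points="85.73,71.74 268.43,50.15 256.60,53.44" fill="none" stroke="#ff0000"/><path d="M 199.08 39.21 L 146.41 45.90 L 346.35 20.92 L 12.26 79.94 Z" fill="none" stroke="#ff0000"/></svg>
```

1 u = 1 mm; y_m = 85.91 − y.

[1] `<circle>` circle, #ff0000→engrave S410 F3192: (304.01,47.28) → (298.01,61.75) → (283.54,67.75) → (269.07,61.75) → (263.07,47.28) → (269.07,32.81) → (283.54,26.81) → (298.01,32.81) → (304.01,47.28) (closed)

[2] `<polyline>` open polyline, #ff0000→engrave S410 F3192: (85.73,14.17) → (268.43,35.76) → (256.60,32.47)

[3] `<path>` closed polygon, #ff0000→engrave S410 F3192: (199.08,46.70) → (146.41,40.01) → (346.35,64.99) → (12.26,5.97) → (199.08,46.70) (closed)

; LightBurn 1.4.05
; GRBL device profile, absolute coords
G21
G90
G0 X304.01 Y47.28
M3 S410
G1 X298.01 Y61.75 F3192
G1 X283.54 Y67.75
G1 X269.07 Y61.75
G1 X263.07 Y47.28
G1 X269.07 Y32.81
G1 X283.54 Y26.81
G1 X298.01 Y32.81
G1 X304.01 Y47.28
G0 X85.73 Y14.17
M3 S410
G1 X268.43 Y35.76 F3192
G1 X256.60 Y32.47
G0 X199.08 Y46.70
M3 S410
G1 X146.41 Y40.01 F3192
G1 X346.35 Y64.99
G1 X12.26 Y5.97
G1 X199.08 Y46.70
M5
G0 X0.00 Y0.00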